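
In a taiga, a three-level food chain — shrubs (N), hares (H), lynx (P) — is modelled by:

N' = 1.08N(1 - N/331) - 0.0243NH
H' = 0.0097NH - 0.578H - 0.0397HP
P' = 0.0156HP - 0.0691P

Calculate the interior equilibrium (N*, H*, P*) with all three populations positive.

N* ≈ 298, H* ≈ 4.43, P* ≈ 58.3

From dP/dt = 0: 0.0156H* = 0.0691, so H* = 4.43.
From dN/dt = 0: 1.08(1 - N*/331) = 0.0243·4.43, giving N* = 331·(1 - 0.0997) = 298.
From dH/dt = 0: 0.0097·298 - 0.578 = 0.0397P*, so P* = 2.31/0.0397 = 58.3.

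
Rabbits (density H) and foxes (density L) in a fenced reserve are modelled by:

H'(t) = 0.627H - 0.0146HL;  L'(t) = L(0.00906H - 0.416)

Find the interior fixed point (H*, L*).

Set dL/dt = 0 with L > 0: 0.00906H - 0.416 = 0, so H* = 0.416/0.00906 = 45.9.
Set dH/dt = 0 with H > 0: 0.627 - 0.0146L = 0, so L* = 0.627/0.0146 = 42.9.

H* ≈ 45.9, L* ≈ 42.9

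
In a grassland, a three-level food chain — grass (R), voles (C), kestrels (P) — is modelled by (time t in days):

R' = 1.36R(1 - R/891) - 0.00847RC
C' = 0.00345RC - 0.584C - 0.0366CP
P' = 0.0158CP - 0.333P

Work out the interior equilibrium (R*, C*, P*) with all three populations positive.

R* ≈ 774, C* ≈ 21.1, P* ≈ 57

From dP/dt = 0: 0.0158C* = 0.333, so C* = 21.1.
From dR/dt = 0: 1.36(1 - R*/891) = 0.00847·21.1, giving R* = 891·(1 - 0.131) = 774.
From dC/dt = 0: 0.00345·774 - 0.584 = 0.0366P*, so P* = 2.09/0.0366 = 57.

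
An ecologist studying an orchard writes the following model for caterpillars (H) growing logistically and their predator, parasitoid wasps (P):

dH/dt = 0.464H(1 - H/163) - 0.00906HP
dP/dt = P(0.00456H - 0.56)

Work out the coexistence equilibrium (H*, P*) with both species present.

From dP/dt = 0 with P > 0: 0.00456H* = 0.56, so H* = 123.
Substitute into dH/dt = 0: 0.464(1 - 123/163) = 0.00906P*.
The bracket is 0.247, giving P* = 0.114/0.00906 = 12.6.

H* ≈ 123, P* ≈ 12.6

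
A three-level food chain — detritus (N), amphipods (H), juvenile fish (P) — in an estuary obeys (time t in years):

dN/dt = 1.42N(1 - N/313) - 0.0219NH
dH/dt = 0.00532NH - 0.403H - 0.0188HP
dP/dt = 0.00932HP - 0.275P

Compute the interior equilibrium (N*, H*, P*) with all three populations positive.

N* ≈ 171, H* ≈ 29.5, P* ≈ 26.8

From dP/dt = 0: 0.00932H* = 0.275, so H* = 29.5.
From dN/dt = 0: 1.42(1 - N*/313) = 0.0219·29.5, giving N* = 313·(1 - 0.455) = 171.
From dH/dt = 0: 0.00532·171 - 0.403 = 0.0188P*, so P* = 0.504/0.0188 = 26.8.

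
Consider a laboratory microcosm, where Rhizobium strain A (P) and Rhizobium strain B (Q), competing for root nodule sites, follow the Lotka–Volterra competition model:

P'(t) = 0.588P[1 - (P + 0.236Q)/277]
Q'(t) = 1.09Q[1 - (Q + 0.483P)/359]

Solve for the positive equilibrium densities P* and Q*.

P* ≈ 217, Q* ≈ 254

Setting both brackets to zero gives the nullclines P + 0.236Q = 277 and 0.483P + Q = 359.
Substituting Q = 359 - 0.483P into the first: P(1 - 0.236·0.483) = 277 - 0.236·359.
So P* = 192/0.886 = 217, and then Q* = 359 - 0.483·217 = 254.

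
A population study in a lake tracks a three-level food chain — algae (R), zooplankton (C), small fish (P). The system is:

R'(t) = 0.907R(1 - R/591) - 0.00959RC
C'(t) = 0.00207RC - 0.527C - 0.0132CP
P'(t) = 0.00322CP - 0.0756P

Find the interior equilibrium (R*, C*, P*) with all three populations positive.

From dP/dt = 0: 0.00322C* = 0.0756, so C* = 23.5.
From dR/dt = 0: 0.907(1 - R*/591) = 0.00959·23.5, giving R* = 591·(1 - 0.248) = 444.
From dC/dt = 0: 0.00207·444 - 0.527 = 0.0132P*, so P* = 0.393/0.0132 = 29.7.

R* ≈ 444, C* ≈ 23.5, P* ≈ 29.7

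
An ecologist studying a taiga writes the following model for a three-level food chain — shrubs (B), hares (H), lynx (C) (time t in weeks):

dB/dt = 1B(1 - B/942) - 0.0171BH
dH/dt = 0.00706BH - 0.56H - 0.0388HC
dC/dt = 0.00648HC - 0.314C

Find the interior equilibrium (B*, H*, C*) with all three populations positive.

B* ≈ 161, H* ≈ 48.5, C* ≈ 14.9

From dC/dt = 0: 0.00648H* = 0.314, so H* = 48.5.
From dB/dt = 0: 1(1 - B*/942) = 0.0171·48.5, giving B* = 942·(1 - 0.829) = 161.
From dH/dt = 0: 0.00706·161 - 0.56 = 0.0388C*, so C* = 0.58/0.0388 = 14.9.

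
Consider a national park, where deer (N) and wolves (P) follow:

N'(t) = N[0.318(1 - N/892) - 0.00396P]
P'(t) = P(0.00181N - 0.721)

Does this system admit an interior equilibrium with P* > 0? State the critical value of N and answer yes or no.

The predator equation gives dP/dt > 0 only when N > 0.721/0.00181 = 398.
Without the predator, N → K = 892. Since 892 > 398, the predator can invade and persist.

Threshold N = 398; K > 398, so yes, the predator persists.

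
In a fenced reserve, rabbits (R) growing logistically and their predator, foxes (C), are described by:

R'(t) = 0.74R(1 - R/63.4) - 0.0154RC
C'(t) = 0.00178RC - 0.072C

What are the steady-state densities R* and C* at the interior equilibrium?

From dC/dt = 0 with C > 0: 0.00178R* = 0.072, so R* = 40.4.
Substitute into dR/dt = 0: 0.74(1 - 40.4/63.4) = 0.0154C*.
The bracket is 0.362, giving C* = 0.268/0.0154 = 17.4.

R* ≈ 40.4, C* ≈ 17.4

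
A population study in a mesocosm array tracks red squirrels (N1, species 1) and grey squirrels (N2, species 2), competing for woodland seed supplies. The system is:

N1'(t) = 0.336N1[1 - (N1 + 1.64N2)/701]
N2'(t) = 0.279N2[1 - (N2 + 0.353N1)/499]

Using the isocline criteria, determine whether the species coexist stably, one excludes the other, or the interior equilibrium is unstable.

species 2 excludes species 1

Compare the nullcline intercepts: K1/α12 = 701/1.64 = 427 < K2 = 499; K2/α21 = 499/0.353 = 1410 > K1 = 701.
Since the inequalities point opposite ways, species 2 can invade but species 1 cannot.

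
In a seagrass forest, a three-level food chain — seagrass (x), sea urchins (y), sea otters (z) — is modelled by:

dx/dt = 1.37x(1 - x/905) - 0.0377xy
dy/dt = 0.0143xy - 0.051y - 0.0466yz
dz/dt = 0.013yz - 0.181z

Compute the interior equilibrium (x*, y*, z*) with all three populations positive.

From dz/dt = 0: 0.013y* = 0.181, so y* = 13.9.
From dx/dt = 0: 1.37(1 - x*/905) = 0.0377·13.9, giving x* = 905·(1 - 0.383) = 558.
From dy/dt = 0: 0.0143·558 - 0.051 = 0.0466z*, so z* = 7.93/0.0466 = 170.

x* ≈ 558, y* ≈ 13.9, z* ≈ 170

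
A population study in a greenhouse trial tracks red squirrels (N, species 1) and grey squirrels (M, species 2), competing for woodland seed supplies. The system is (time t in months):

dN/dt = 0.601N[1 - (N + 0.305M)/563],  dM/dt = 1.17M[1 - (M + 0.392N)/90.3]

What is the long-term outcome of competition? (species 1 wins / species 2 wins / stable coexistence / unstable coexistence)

Compare the nullcline intercepts: K1/α12 = 563/0.305 = 1850 > K2 = 90.3; K2/α21 = 90.3/0.392 = 230 < K1 = 563.
Since the inequalities point opposite ways, species 1 can invade but species 2 cannot.

species 1 excludes species 2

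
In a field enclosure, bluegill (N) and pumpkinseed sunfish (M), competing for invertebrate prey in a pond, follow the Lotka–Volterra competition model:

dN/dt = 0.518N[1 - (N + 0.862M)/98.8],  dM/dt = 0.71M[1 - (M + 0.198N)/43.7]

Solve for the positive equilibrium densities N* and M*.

Setting both brackets to zero gives the nullclines N + 0.862M = 98.8 and 0.198N + M = 43.7.
Substituting M = 43.7 - 0.198N into the first: N(1 - 0.862·0.198) = 98.8 - 0.862·43.7.
So N* = 61.1/0.829 = 73.7, and then M* = 43.7 - 0.198·73.7 = 29.1.

N* ≈ 73.7, M* ≈ 29.1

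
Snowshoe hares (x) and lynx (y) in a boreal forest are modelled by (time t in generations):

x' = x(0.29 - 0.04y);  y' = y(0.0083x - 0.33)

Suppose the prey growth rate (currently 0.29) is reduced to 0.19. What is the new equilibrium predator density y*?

y* ≈ 4.75

At the interior fixed point, setting dx/dt = 0 with x > 0 fixes y* = (prey growth rate)/(xy coefficient) — independent of the other coefficients.
With the change, y* = 0.19/0.04 = 4.75; it falls from 7.25.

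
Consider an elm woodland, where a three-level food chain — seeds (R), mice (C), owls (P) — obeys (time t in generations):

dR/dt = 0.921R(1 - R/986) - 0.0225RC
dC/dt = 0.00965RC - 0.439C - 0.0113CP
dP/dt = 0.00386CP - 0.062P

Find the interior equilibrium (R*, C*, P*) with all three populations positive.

From dP/dt = 0: 0.00386C* = 0.062, so C* = 16.1.
From dR/dt = 0: 0.921(1 - R*/986) = 0.0225·16.1, giving R* = 986·(1 - 0.392) = 599.
From dC/dt = 0: 0.00965·599 - 0.439 = 0.0113P*, so P* = 5.34/0.0113 = 473.

R* ≈ 599, C* ≈ 16.1, P* ≈ 473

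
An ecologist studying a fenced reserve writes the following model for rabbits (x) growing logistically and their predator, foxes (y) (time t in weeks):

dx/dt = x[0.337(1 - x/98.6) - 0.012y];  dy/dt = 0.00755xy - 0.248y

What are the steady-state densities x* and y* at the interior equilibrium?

x* ≈ 32.8, y* ≈ 18.7

From dy/dt = 0 with y > 0: 0.00755x* = 0.248, so x* = 32.8.
Substitute into dx/dt = 0: 0.337(1 - 32.8/98.6) = 0.012y*.
The bracket is 0.667, giving y* = 0.225/0.012 = 18.7.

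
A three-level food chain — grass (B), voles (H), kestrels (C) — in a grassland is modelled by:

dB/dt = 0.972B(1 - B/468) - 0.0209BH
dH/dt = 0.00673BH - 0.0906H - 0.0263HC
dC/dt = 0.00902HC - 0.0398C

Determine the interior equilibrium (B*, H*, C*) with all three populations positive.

From dC/dt = 0: 0.00902H* = 0.0398, so H* = 4.41.
From dB/dt = 0: 0.972(1 - B*/468) = 0.0209·4.41, giving B* = 468·(1 - 0.0949) = 424.
From dH/dt = 0: 0.00673·424 - 0.0906 = 0.0263C*, so C* = 2.76/0.0263 = 105.

B* ≈ 424, H* ≈ 4.41, C* ≈ 105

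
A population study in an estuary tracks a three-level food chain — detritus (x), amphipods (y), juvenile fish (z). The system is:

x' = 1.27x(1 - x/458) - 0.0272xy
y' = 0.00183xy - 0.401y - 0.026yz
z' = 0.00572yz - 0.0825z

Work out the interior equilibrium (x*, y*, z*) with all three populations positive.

From dz/dt = 0: 0.00572y* = 0.0825, so y* = 14.4.
From dx/dt = 0: 1.27(1 - x*/458) = 0.0272·14.4, giving x* = 458·(1 - 0.309) = 317.
From dy/dt = 0: 0.00183·317 - 0.401 = 0.026z*, so z* = 0.178/0.026 = 6.86.

x* ≈ 317, y* ≈ 14.4, z* ≈ 6.86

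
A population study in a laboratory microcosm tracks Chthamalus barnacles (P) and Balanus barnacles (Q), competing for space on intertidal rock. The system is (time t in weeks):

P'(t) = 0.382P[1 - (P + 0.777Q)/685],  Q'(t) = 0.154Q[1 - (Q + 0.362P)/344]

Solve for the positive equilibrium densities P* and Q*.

Setting both brackets to zero gives the nullclines P + 0.777Q = 685 and 0.362P + Q = 344.
Substituting Q = 344 - 0.362P into the first: P(1 - 0.777·0.362) = 685 - 0.777·344.
So P* = 418/0.719 = 581, and then Q* = 344 - 0.362·581 = 134.

P* ≈ 581, Q* ≈ 134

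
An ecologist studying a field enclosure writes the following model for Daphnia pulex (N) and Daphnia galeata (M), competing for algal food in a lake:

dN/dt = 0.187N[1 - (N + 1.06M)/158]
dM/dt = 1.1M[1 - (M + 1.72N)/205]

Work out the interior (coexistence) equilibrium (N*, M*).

N* ≈ 72, M* ≈ 81.1

Setting both brackets to zero gives the nullclines N + 1.06M = 158 and 1.72N + M = 205.
Substituting M = 205 - 1.72N into the first: N(1 - 1.06·1.72) = 158 - 1.06·205.
So N* = -59.3/-0.823 = 72, and then M* = 205 - 1.72·72 = 81.1.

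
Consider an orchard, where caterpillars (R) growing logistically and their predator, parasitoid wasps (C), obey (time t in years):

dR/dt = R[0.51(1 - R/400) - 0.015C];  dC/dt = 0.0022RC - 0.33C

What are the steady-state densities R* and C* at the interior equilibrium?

R* ≈ 150, C* ≈ 21.2

From dC/dt = 0 with C > 0: 0.0022R* = 0.33, so R* = 150.
Substitute into dR/dt = 0: 0.51(1 - 150/400) = 0.015C*.
The bracket is 0.625, giving C* = 0.319/0.015 = 21.2.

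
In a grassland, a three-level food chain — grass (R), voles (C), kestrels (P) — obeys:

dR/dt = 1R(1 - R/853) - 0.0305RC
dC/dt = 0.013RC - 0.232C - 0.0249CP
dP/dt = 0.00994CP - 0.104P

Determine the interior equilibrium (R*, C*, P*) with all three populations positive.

R* ≈ 581, C* ≈ 10.5, P* ≈ 294

From dP/dt = 0: 0.00994C* = 0.104, so C* = 10.5.
From dR/dt = 0: 1(1 - R*/853) = 0.0305·10.5, giving R* = 853·(1 - 0.319) = 581.
From dC/dt = 0: 0.013·581 - 0.232 = 0.0249P*, so P* = 7.32/0.0249 = 294.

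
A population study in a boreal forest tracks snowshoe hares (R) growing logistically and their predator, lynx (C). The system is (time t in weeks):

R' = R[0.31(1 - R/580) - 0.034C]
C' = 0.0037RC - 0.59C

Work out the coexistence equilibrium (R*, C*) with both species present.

R* ≈ 159, C* ≈ 6.61

From dC/dt = 0 with C > 0: 0.0037R* = 0.59, so R* = 159.
Substitute into dR/dt = 0: 0.31(1 - 159/580) = 0.034C*.
The bracket is 0.725, giving C* = 0.225/0.034 = 6.61.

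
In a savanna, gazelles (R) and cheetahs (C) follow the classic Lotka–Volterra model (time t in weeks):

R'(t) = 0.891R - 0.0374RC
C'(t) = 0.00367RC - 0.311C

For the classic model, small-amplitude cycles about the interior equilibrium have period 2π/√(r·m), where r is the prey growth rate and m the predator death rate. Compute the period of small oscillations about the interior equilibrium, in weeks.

Here r = 0.891 and m = 0.311, so r·m = 0.277.
ω = √0.277 = 0.526 per week, hence T = 2π/ω ≈ 11.9 weeks.

T ≈ 11.9 weeks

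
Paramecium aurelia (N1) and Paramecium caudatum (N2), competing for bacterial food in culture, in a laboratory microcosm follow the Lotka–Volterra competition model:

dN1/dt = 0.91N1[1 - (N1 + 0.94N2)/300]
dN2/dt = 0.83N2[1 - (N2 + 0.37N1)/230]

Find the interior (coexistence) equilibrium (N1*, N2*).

N1* ≈ 128, N2* ≈ 182

Setting both brackets to zero gives the nullclines N1 + 0.94N2 = 300 and 0.37N1 + N2 = 230.
Substituting N2 = 230 - 0.37N1 into the first: N1(1 - 0.94·0.37) = 300 - 0.94·230.
So N1* = 83.8/0.652 = 128, and then N2* = 230 - 0.37·128 = 182.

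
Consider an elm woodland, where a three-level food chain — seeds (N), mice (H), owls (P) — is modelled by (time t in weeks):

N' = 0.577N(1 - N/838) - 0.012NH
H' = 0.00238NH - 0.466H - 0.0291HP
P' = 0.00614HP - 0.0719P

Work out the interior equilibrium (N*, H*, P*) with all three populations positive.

N* ≈ 634, H* ≈ 11.7, P* ≈ 35.8

From dP/dt = 0: 0.00614H* = 0.0719, so H* = 11.7.
From dN/dt = 0: 0.577(1 - N*/838) = 0.012·11.7, giving N* = 838·(1 - 0.244) = 634.
From dH/dt = 0: 0.00238·634 - 0.466 = 0.0291P*, so P* = 1.04/0.0291 = 35.8.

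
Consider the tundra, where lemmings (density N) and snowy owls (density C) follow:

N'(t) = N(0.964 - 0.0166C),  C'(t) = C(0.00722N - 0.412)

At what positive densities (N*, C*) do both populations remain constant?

N* ≈ 57.1, C* ≈ 58.1

Set dC/dt = 0 with C > 0: 0.00722N - 0.412 = 0, so N* = 0.412/0.00722 = 57.1.
Set dN/dt = 0 with N > 0: 0.964 - 0.0166C = 0, so C* = 0.964/0.0166 = 58.1.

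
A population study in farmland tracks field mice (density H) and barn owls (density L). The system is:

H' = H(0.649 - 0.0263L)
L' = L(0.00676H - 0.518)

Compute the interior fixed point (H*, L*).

Set dL/dt = 0 with L > 0: 0.00676H - 0.518 = 0, so H* = 0.518/0.00676 = 76.6.
Set dH/dt = 0 with H > 0: 0.649 - 0.0263L = 0, so L* = 0.649/0.0263 = 24.7.

H* ≈ 76.6, L* ≈ 24.7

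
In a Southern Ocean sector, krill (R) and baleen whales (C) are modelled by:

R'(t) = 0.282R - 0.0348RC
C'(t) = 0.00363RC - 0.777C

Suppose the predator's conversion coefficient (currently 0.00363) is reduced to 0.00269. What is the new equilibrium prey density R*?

At the interior fixed point, setting dC/dt = 0 with C > 0 fixes R* = (predator death rate)/(RC coefficient) — independent of the other coefficients.
With the change, R* = 0.777/0.00269 = 289; it rises from 214.

R* ≈ 289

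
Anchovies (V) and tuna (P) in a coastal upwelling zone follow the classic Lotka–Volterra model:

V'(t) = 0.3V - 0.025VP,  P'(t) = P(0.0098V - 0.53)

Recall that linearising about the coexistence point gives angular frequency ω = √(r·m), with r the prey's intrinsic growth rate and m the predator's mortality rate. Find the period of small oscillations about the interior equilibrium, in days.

T ≈ 15.8 days

Here r = 0.3 and m = 0.53, so r·m = 0.159.
ω = √0.159 = 0.399 per day, hence T = 2π/ω ≈ 15.8 days.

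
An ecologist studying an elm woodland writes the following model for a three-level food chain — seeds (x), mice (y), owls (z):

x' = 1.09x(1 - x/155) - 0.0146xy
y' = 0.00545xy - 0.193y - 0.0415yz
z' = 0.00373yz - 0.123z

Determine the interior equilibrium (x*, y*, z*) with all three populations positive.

From dz/dt = 0: 0.00373y* = 0.123, so y* = 33.
From dx/dt = 0: 1.09(1 - x*/155) = 0.0146·33, giving x* = 155·(1 - 0.442) = 86.5.
From dy/dt = 0: 0.00545·86.5 - 0.193 = 0.0415z*, so z* = 0.279/0.0415 = 6.71.

x* ≈ 86.5, y* ≈ 33, z* ≈ 6.71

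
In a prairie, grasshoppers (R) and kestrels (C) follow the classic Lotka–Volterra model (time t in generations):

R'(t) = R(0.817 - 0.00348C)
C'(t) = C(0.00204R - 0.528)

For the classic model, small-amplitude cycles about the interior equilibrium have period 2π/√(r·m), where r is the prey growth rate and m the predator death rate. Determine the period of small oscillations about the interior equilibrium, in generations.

Here r = 0.817 and m = 0.528, so r·m = 0.431.
ω = √0.431 = 0.657 per generation, hence T = 2π/ω ≈ 9.57 generations.

T ≈ 9.57 generations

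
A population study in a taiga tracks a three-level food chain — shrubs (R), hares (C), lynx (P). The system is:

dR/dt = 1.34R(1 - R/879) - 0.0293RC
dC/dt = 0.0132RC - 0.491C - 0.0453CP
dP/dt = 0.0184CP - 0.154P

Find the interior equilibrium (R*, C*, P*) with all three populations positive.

R* ≈ 718, C* ≈ 8.37, P* ≈ 198

From dP/dt = 0: 0.0184C* = 0.154, so C* = 8.37.
From dR/dt = 0: 1.34(1 - R*/879) = 0.0293·8.37, giving R* = 879·(1 - 0.183) = 718.
From dC/dt = 0: 0.0132·718 - 0.491 = 0.0453P*, so P* = 8.99/0.0453 = 198.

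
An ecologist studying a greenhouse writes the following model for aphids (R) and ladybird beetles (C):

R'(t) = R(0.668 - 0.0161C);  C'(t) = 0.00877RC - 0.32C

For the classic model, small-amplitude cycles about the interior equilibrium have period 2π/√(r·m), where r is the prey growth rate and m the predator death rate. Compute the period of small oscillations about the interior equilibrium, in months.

T ≈ 13.6 months

Here r = 0.668 and m = 0.32, so r·m = 0.214.
ω = √0.214 = 0.462 per month, hence T = 2π/ω ≈ 13.6 months.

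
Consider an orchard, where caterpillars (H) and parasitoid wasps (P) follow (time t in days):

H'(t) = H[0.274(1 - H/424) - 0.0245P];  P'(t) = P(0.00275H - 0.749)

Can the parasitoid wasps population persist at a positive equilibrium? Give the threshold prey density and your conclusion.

Threshold H = 272; K > 272, so yes, the predator persists.

The predator equation gives dP/dt > 0 only when H > 0.749/0.00275 = 272.
Without the predator, H → K = 424. Since 424 > 272, the predator can invade and persist.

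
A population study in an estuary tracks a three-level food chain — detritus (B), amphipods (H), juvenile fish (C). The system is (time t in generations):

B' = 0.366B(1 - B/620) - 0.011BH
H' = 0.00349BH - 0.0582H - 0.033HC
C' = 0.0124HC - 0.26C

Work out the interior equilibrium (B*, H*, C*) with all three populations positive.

B* ≈ 229, H* ≈ 21, C* ≈ 22.5

From dC/dt = 0: 0.0124H* = 0.26, so H* = 21.
From dB/dt = 0: 0.366(1 - B*/620) = 0.011·21, giving B* = 620·(1 - 0.63) = 229.
From dH/dt = 0: 0.00349·229 - 0.0582 = 0.033C*, so C* = 0.742/0.033 = 22.5.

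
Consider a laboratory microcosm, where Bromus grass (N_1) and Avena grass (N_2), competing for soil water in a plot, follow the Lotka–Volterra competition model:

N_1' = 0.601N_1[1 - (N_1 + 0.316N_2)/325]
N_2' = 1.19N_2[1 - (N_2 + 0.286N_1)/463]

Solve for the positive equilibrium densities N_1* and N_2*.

N_1* ≈ 196, N_2* ≈ 407

Setting both brackets to zero gives the nullclines N_1 + 0.316N_2 = 325 and 0.286N_1 + N_2 = 463.
Substituting N_2 = 463 - 0.286N_1 into the first: N_1(1 - 0.316·0.286) = 325 - 0.316·463.
So N_1* = 179/0.91 = 196, and then N_2* = 463 - 0.286·196 = 407.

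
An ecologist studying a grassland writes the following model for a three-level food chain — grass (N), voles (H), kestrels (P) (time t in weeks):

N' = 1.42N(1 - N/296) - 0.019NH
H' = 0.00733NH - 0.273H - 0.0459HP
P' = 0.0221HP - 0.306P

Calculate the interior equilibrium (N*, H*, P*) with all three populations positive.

N* ≈ 241, H* ≈ 13.8, P* ≈ 32.6

From dP/dt = 0: 0.0221H* = 0.306, so H* = 13.8.
From dN/dt = 0: 1.42(1 - N*/296) = 0.019·13.8, giving N* = 296·(1 - 0.185) = 241.
From dH/dt = 0: 0.00733·241 - 0.273 = 0.0459P*, so P* = 1.49/0.0459 = 32.6.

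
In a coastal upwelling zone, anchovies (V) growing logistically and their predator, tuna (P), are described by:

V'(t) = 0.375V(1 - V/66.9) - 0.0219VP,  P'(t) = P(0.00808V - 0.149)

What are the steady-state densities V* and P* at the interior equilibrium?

From dP/dt = 0 with P > 0: 0.00808V* = 0.149, so V* = 18.4.
Substitute into dV/dt = 0: 0.375(1 - 18.4/66.9) = 0.0219P*.
The bracket is 0.724, giving P* = 0.272/0.0219 = 12.4.

V* ≈ 18.4, P* ≈ 12.4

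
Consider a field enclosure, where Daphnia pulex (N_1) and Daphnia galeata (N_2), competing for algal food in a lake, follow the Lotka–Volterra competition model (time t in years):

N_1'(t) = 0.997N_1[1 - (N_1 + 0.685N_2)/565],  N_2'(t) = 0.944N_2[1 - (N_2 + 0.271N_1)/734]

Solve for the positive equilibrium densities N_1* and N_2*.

N_1* ≈ 76.4, N_2* ≈ 713

Setting both brackets to zero gives the nullclines N_1 + 0.685N_2 = 565 and 0.271N_1 + N_2 = 734.
Substituting N_2 = 734 - 0.271N_1 into the first: N_1(1 - 0.685·0.271) = 565 - 0.685·734.
So N_1* = 62.2/0.814 = 76.4, and then N_2* = 734 - 0.271·76.4 = 713.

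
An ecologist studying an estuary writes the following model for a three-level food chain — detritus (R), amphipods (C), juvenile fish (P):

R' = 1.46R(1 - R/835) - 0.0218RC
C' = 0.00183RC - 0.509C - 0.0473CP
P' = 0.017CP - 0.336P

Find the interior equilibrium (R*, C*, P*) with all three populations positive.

From dP/dt = 0: 0.017C* = 0.336, so C* = 19.8.
From dR/dt = 0: 1.46(1 - R*/835) = 0.0218·19.8, giving R* = 835·(1 - 0.295) = 589.
From dC/dt = 0: 0.00183·589 - 0.509 = 0.0473P*, so P* = 0.568/0.0473 = 12.

R* ≈ 589, C* ≈ 19.8, P* ≈ 12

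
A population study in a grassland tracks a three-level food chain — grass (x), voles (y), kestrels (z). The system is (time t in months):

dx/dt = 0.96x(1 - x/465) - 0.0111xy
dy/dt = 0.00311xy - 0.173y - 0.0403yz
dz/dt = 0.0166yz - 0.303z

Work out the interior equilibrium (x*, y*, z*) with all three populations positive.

x* ≈ 367, y* ≈ 18.3, z* ≈ 24

From dz/dt = 0: 0.0166y* = 0.303, so y* = 18.3.
From dx/dt = 0: 0.96(1 - x*/465) = 0.0111·18.3, giving x* = 465·(1 - 0.211) = 367.
From dy/dt = 0: 0.00311·367 - 0.173 = 0.0403z*, so z* = 0.968/0.0403 = 24.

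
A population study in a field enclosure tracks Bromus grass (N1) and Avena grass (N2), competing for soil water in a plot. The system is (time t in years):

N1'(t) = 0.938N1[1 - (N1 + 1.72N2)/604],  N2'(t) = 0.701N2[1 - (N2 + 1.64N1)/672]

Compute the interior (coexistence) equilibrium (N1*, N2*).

N1* ≈ 303, N2* ≈ 175

Setting both brackets to zero gives the nullclines N1 + 1.72N2 = 604 and 1.64N1 + N2 = 672.
Substituting N2 = 672 - 1.64N1 into the first: N1(1 - 1.72·1.64) = 604 - 1.72·672.
So N1* = -552/-1.82 = 303, and then N2* = 672 - 1.64·303 = 175.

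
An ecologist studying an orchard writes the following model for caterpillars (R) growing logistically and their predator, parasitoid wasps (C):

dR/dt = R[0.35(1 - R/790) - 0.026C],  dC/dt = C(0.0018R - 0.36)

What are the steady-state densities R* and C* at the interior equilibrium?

From dC/dt = 0 with C > 0: 0.0018R* = 0.36, so R* = 200.
Substitute into dR/dt = 0: 0.35(1 - 200/790) = 0.026C*.
The bracket is 0.747, giving C* = 0.261/0.026 = 10.1.

R* ≈ 200, C* ≈ 10.1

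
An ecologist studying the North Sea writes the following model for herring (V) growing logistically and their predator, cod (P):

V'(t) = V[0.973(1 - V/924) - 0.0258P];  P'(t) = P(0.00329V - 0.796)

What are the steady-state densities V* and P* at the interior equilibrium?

V* ≈ 242, P* ≈ 27.8

From dP/dt = 0 with P > 0: 0.00329V* = 0.796, so V* = 242.
Substitute into dV/dt = 0: 0.973(1 - 242/924) = 0.0258P*.
The bracket is 0.738, giving P* = 0.718/0.0258 = 27.8.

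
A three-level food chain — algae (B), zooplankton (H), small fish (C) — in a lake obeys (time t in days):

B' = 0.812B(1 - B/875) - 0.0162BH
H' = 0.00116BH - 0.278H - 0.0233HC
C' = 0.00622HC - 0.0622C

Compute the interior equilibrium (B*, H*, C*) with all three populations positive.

From dC/dt = 0: 0.00622H* = 0.0622, so H* = 10.
From dB/dt = 0: 0.812(1 - B*/875) = 0.0162·10, giving B* = 875·(1 - 0.2) = 700.
From dH/dt = 0: 0.00116·700 - 0.278 = 0.0233C*, so C* = 0.535/0.0233 = 22.9.

B* ≈ 700, H* ≈ 10, C* ≈ 22.9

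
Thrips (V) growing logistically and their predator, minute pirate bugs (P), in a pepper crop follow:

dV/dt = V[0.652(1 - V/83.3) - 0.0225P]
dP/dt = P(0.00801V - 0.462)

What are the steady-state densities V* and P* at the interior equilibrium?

From dP/dt = 0 with P > 0: 0.00801V* = 0.462, so V* = 57.7.
Substitute into dV/dt = 0: 0.652(1 - 57.7/83.3) = 0.0225P*.
The bracket is 0.308, giving P* = 0.201/0.0225 = 8.91.

V* ≈ 57.7, P* ≈ 8.91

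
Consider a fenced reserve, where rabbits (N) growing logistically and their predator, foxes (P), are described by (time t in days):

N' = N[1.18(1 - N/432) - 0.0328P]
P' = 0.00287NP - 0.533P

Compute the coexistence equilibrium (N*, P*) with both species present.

From dP/dt = 0 with P > 0: 0.00287N* = 0.533, so N* = 186.
Substitute into dN/dt = 0: 1.18(1 - 186/432) = 0.0328P*.
The bracket is 0.57, giving P* = 0.673/0.0328 = 20.5.

N* ≈ 186, P* ≈ 20.5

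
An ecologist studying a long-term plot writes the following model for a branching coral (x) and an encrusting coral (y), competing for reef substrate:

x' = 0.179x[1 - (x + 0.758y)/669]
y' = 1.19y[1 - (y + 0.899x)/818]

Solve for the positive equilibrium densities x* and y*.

x* ≈ 154, y* ≈ 680

Setting both brackets to zero gives the nullclines x + 0.758y = 669 and 0.899x + y = 818.
Substituting y = 818 - 0.899x into the first: x(1 - 0.758·0.899) = 669 - 0.758·818.
So x* = 49/0.319 = 154, and then y* = 818 - 0.899·154 = 680.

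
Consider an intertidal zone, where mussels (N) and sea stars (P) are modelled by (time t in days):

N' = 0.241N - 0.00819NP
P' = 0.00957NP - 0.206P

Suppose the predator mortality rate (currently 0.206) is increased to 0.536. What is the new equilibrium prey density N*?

N* ≈ 56

At the interior fixed point, setting dP/dt = 0 with P > 0 fixes N* = (predator death rate)/(NP coefficient) — independent of the other coefficients.
With the change, N* = 0.536/0.00957 = 56; it rises from 21.5.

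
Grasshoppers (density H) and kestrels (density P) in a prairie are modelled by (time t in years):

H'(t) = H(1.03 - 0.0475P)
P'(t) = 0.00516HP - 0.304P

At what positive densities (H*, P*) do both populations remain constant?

H* ≈ 58.9, P* ≈ 21.7

Set dP/dt = 0 with P > 0: 0.00516H - 0.304 = 0, so H* = 0.304/0.00516 = 58.9.
Set dH/dt = 0 with H > 0: 1.03 - 0.0475P = 0, so P* = 1.03/0.0475 = 21.7.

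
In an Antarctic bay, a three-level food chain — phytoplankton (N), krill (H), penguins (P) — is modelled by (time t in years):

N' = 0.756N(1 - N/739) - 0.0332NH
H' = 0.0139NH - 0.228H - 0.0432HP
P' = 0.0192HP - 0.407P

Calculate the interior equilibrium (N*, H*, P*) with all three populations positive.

N* ≈ 51.1, H* ≈ 21.2, P* ≈ 11.1

From dP/dt = 0: 0.0192H* = 0.407, so H* = 21.2.
From dN/dt = 0: 0.756(1 - N*/739) = 0.0332·21.2, giving N* = 739·(1 - 0.931) = 51.1.
From dH/dt = 0: 0.0139·51.1 - 0.228 = 0.0432P*, so P* = 0.482/0.0432 = 11.1.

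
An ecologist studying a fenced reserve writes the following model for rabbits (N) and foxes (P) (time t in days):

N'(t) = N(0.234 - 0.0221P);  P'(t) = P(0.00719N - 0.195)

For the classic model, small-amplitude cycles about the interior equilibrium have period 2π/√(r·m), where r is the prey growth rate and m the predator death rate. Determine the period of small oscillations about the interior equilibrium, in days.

Here r = 0.234 and m = 0.195, so r·m = 0.0456.
ω = √0.0456 = 0.214 per day, hence T = 2π/ω ≈ 29.4 days.

T ≈ 29.4 days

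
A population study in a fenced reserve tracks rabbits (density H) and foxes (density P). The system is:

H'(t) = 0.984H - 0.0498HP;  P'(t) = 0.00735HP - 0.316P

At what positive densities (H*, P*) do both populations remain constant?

Set dP/dt = 0 with P > 0: 0.00735H - 0.316 = 0, so H* = 0.316/0.00735 = 43.
Set dH/dt = 0 with H > 0: 0.984 - 0.0498P = 0, so P* = 0.984/0.0498 = 19.8.

H* ≈ 43, P* ≈ 19.8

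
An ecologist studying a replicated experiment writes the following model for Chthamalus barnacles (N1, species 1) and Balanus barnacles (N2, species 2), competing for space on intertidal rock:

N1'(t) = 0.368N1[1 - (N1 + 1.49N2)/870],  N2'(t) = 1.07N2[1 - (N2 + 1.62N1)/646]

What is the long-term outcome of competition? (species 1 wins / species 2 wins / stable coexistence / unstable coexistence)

Compare the nullcline intercepts: K1/α12 = 870/1.49 = 584 < K2 = 646; K2/α21 = 646/1.62 = 399 < K1 = 870.
Since both are reversed, neither can invade when rare; the interior point is a saddle.

unstable coexistence (outcome depends on initial conditions)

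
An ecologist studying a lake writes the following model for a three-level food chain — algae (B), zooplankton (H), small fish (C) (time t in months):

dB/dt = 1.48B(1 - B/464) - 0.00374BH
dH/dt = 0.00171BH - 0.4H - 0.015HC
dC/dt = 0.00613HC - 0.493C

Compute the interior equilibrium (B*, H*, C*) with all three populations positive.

From dC/dt = 0: 0.00613H* = 0.493, so H* = 80.4.
From dB/dt = 0: 1.48(1 - B*/464) = 0.00374·80.4, giving B* = 464·(1 - 0.203) = 370.
From dH/dt = 0: 0.00171·370 - 0.4 = 0.015C*, so C* = 0.232/0.015 = 15.5.

B* ≈ 370, H* ≈ 80.4, C* ≈ 15.5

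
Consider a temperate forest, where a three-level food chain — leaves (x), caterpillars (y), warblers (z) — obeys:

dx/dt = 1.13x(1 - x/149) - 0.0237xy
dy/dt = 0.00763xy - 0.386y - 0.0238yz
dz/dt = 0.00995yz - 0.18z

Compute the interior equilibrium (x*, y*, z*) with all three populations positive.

From dz/dt = 0: 0.00995y* = 0.18, so y* = 18.1.
From dx/dt = 0: 1.13(1 - x*/149) = 0.0237·18.1, giving x* = 149·(1 - 0.379) = 92.5.
From dy/dt = 0: 0.00763·92.5 - 0.386 = 0.0238z*, so z* = 0.32/0.0238 = 13.4.

x* ≈ 92.5, y* ≈ 18.1, z* ≈ 13.4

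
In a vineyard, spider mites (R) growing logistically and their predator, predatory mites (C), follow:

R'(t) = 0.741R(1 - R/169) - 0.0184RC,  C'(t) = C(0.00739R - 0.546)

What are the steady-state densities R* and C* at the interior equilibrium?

From dC/dt = 0 with C > 0: 0.00739R* = 0.546, so R* = 73.9.
Substitute into dR/dt = 0: 0.741(1 - 73.9/169) = 0.0184C*.
The bracket is 0.563, giving C* = 0.417/0.0184 = 22.7.

R* ≈ 73.9, C* ≈ 22.7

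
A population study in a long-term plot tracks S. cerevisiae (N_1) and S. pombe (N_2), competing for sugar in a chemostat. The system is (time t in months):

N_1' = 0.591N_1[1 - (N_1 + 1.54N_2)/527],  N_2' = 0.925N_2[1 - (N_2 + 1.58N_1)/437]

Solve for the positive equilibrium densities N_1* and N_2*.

Setting both brackets to zero gives the nullclines N_1 + 1.54N_2 = 527 and 1.58N_1 + N_2 = 437.
Substituting N_2 = 437 - 1.58N_1 into the first: N_1(1 - 1.54·1.58) = 527 - 1.54·437.
So N_1* = -146/-1.43 = 102, and then N_2* = 437 - 1.58·102 = 276.

N_1* ≈ 102, N_2* ≈ 276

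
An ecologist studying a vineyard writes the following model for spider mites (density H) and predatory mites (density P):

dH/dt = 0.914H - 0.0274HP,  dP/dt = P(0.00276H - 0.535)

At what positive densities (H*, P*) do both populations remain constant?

H* ≈ 194, P* ≈ 33.4

Set dP/dt = 0 with P > 0: 0.00276H - 0.535 = 0, so H* = 0.535/0.00276 = 194.
Set dH/dt = 0 with H > 0: 0.914 - 0.0274P = 0, so P* = 0.914/0.0274 = 33.4.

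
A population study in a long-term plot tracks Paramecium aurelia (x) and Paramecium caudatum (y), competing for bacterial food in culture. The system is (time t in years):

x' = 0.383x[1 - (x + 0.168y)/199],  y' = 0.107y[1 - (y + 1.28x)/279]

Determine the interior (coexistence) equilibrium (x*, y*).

x* ≈ 194, y* ≈ 30.9

Setting both brackets to zero gives the nullclines x + 0.168y = 199 and 1.28x + y = 279.
Substituting y = 279 - 1.28x into the first: x(1 - 0.168·1.28) = 199 - 0.168·279.
So x* = 152/0.785 = 194, and then y* = 279 - 1.28·194 = 30.9.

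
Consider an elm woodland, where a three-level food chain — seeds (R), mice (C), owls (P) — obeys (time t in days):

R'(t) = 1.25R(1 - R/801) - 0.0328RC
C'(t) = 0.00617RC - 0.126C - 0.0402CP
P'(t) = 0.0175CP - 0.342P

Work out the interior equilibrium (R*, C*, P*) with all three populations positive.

R* ≈ 390, C* ≈ 19.5, P* ≈ 56.8

From dP/dt = 0: 0.0175C* = 0.342, so C* = 19.5.
From dR/dt = 0: 1.25(1 - R*/801) = 0.0328·19.5, giving R* = 801·(1 - 0.513) = 390.
From dC/dt = 0: 0.00617·390 - 0.126 = 0.0402P*, so P* = 2.28/0.0402 = 56.8.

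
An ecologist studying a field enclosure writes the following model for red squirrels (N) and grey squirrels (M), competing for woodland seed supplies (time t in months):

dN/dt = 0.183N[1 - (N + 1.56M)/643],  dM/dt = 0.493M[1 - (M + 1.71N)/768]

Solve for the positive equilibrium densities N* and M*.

Setting both brackets to zero gives the nullclines N + 1.56M = 643 and 1.71N + M = 768.
Substituting M = 768 - 1.71N into the first: N(1 - 1.56·1.71) = 643 - 1.56·768.
So N* = -555/-1.67 = 333, and then M* = 768 - 1.71·333 = 199.

N* ≈ 333, M* ≈ 199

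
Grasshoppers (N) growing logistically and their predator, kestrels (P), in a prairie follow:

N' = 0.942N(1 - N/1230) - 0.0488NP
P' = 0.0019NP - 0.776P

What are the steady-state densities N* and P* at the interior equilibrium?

N* ≈ 408, P* ≈ 12.9

From dP/dt = 0 with P > 0: 0.0019N* = 0.776, so N* = 408.
Substitute into dN/dt = 0: 0.942(1 - 408/1230) = 0.0488P*.
The bracket is 0.668, giving P* = 0.629/0.0488 = 12.9.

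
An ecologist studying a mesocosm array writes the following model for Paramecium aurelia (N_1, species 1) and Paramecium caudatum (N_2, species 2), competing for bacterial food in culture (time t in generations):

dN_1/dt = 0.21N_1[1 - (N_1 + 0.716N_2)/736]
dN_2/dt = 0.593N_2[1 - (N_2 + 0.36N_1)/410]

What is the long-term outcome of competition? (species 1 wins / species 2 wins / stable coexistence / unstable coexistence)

Compare the nullcline intercepts: K1/α12 = 736/0.716 = 1030 > K2 = 410; K2/α21 = 410/0.36 = 1140 > K1 = 736.
Since both inequalities hold, each species can invade when rare, so the interior equilibrium is stable.

stable coexistence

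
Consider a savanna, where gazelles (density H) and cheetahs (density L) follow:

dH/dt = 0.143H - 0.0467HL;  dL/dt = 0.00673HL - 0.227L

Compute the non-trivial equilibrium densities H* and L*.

Set dL/dt = 0 with L > 0: 0.00673H - 0.227 = 0, so H* = 0.227/0.00673 = 33.7.
Set dH/dt = 0 with H > 0: 0.143 - 0.0467L = 0, so L* = 0.143/0.0467 = 3.06.

H* ≈ 33.7, L* ≈ 3.06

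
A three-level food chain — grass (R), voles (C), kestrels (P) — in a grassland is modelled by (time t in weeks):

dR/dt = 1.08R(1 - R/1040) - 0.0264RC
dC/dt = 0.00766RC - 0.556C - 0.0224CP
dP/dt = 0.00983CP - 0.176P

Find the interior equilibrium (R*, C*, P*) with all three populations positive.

R* ≈ 585, C* ≈ 17.9, P* ≈ 175

From dP/dt = 0: 0.00983C* = 0.176, so C* = 17.9.
From dR/dt = 0: 1.08(1 - R*/1040) = 0.0264·17.9, giving R* = 1040·(1 - 0.438) = 585.
From dC/dt = 0: 0.00766·585 - 0.556 = 0.0224P*, so P* = 3.92/0.0224 = 175.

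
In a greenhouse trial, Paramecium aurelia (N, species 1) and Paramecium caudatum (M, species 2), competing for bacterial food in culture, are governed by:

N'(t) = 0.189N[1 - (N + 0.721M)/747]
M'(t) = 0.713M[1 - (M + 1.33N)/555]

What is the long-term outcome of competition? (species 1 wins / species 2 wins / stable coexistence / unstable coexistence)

Compare the nullcline intercepts: K1/α12 = 747/0.721 = 1040 > K2 = 555; K2/α21 = 555/1.33 = 417 < K1 = 747.
Since the inequalities point opposite ways, species 1 can invade but species 2 cannot.

species 1 excludes species 2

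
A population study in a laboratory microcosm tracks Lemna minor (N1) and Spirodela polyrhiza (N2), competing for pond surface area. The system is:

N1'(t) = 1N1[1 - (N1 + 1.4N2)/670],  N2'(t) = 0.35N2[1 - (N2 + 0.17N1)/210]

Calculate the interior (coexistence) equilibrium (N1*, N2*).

N1* ≈ 493, N2* ≈ 126

Setting both brackets to zero gives the nullclines N1 + 1.4N2 = 670 and 0.17N1 + N2 = 210.
Substituting N2 = 210 - 0.17N1 into the first: N1(1 - 1.4·0.17) = 670 - 1.4·210.
So N1* = 376/0.762 = 493, and then N2* = 210 - 0.17·493 = 126.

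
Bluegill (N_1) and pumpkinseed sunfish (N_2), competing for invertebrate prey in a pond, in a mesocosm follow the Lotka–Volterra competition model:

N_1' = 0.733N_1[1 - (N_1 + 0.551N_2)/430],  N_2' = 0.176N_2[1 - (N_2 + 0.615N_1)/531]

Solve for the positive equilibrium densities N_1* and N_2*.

Setting both brackets to zero gives the nullclines N_1 + 0.551N_2 = 430 and 0.615N_1 + N_2 = 531.
Substituting N_2 = 531 - 0.615N_1 into the first: N_1(1 - 0.551·0.615) = 430 - 0.551·531.
So N_1* = 137/0.661 = 208, and then N_2* = 531 - 0.615·208 = 403.

N_1* ≈ 208, N_2* ≈ 403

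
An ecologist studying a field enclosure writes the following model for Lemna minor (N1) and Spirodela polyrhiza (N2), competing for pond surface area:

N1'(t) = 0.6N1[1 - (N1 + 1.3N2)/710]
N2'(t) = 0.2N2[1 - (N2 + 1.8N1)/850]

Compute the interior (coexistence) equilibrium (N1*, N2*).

Setting both brackets to zero gives the nullclines N1 + 1.3N2 = 710 and 1.8N1 + N2 = 850.
Substituting N2 = 850 - 1.8N1 into the first: N1(1 - 1.3·1.8) = 710 - 1.3·850.
So N1* = -395/-1.34 = 295, and then N2* = 850 - 1.8·295 = 319.

N1* ≈ 295, N2* ≈ 319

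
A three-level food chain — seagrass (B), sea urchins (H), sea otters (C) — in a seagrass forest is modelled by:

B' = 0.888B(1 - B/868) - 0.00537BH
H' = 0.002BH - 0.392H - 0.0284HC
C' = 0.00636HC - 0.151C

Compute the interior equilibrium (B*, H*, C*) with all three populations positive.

B* ≈ 743, H* ≈ 23.7, C* ≈ 38.5

From dC/dt = 0: 0.00636H* = 0.151, so H* = 23.7.
From dB/dt = 0: 0.888(1 - B*/868) = 0.00537·23.7, giving B* = 868·(1 - 0.144) = 743.
From dH/dt = 0: 0.002·743 - 0.392 = 0.0284C*, so C* = 1.09/0.0284 = 38.5.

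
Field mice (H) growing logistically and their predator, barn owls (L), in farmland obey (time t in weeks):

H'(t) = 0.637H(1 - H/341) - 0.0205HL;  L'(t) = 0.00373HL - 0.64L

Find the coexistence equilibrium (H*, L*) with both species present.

H* ≈ 172, L* ≈ 15.4

From dL/dt = 0 with L > 0: 0.00373H* = 0.64, so H* = 172.
Substitute into dH/dt = 0: 0.637(1 - 172/341) = 0.0205L*.
The bracket is 0.497, giving L* = 0.316/0.0205 = 15.4.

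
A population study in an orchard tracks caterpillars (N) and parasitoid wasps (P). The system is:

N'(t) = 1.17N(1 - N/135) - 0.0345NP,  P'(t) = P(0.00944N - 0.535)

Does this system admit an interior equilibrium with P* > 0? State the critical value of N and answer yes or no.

Threshold N = 56.7; K > 56.7, so yes, the predator persists.

The predator equation gives dP/dt > 0 only when N > 0.535/0.00944 = 56.7.
Without the predator, N → K = 135. Since 135 > 56.7, the predator can invade and persist.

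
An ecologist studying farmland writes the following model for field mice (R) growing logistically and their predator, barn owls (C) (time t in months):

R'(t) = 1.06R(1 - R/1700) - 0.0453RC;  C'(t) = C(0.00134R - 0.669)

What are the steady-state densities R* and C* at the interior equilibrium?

R* ≈ 499, C* ≈ 16.5

From dC/dt = 0 with C > 0: 0.00134R* = 0.669, so R* = 499.
Substitute into dR/dt = 0: 1.06(1 - 499/1700) = 0.0453C*.
The bracket is 0.706, giving C* = 0.749/0.0453 = 16.5.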